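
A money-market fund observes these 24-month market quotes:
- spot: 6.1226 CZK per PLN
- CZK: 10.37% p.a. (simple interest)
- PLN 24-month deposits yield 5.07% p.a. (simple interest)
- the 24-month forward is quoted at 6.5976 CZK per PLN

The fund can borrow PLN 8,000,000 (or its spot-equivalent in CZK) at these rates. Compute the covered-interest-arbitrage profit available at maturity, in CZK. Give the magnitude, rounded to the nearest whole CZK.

CZK 1,006,645

T = 2 years.
Invest the PLN and cover forward: 8,000,000 × 1.101400 × 6.5976 = CZK 58,132,773.12.
Convert at spot and invest in CZK: 8,000,000 × 6.1226 × 1.207400 = CZK 59,139,417.92.
The quoted forward undervalues PLN, so borrow PLN, convert to CZK at spot, deposit the CZK at 10.37%, and buy PLN forward at 6.5976 to cover the loan.
Arbitrage profit = |58,132,773.12 − 59,139,417.92| = CZK 1,006,645.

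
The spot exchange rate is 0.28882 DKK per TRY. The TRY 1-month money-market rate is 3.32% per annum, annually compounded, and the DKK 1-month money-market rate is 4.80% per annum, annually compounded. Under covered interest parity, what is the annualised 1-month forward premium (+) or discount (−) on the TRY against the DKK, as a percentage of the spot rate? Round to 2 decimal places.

+1.42%

T = 1/12 years.
No-arbitrage forward: 0.28882 × 1.0039146 / 1.0027254 = 0.28916253 DKK/TRY.
Annualised premium = (F − S)/S × (1/T) = (0.28916253 − 0.28882)/0.28882 ÷ (1/12) = 1.42%.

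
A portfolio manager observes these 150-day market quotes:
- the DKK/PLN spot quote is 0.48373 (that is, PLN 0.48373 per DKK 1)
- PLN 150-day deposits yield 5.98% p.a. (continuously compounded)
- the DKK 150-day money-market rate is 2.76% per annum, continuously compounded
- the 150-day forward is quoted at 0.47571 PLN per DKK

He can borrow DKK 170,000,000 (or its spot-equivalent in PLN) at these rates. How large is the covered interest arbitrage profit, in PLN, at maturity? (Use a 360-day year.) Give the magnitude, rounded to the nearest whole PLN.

T = 150/360 years.
Invest the DKK and cover forward: 170,000,000 × 1.0115663792 × 0.47571 = PLN 81,806,081.18.
Convert at spot and invest in PLN: 170,000,000 × 0.48373 × 1.0252296812 = PLN 84,308,840.13.
The quoted forward undervalues DKK, so borrow DKK, convert to PLN at spot, deposit the PLN at 5.98%, and buy DKK forward at 0.47571 to cover the loan.
Profit = 84,308,840.13 − 81,806,081.18 = PLN 2,502,759.

PLN 2,502,759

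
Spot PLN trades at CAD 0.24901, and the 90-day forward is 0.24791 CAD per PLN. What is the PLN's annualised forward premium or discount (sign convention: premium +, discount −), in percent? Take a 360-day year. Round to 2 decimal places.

T = 90/360 years.
(F − S)/S = (0.24791 − 0.24901)/0.24901 = -0.0044175.
Annualise by dividing by T: -0.0044175 / (90/360) = -0.017670 → -1.77%.

-1.77%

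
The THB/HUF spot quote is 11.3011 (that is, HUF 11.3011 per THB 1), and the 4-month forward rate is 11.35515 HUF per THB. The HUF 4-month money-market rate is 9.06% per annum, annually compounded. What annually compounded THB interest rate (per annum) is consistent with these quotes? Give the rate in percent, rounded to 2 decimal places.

T = 4/12 years.
CIP gives F = S · g_HUF/g_THB, so g_HUF/g_THB = 11.35515/11.3011 = 1.0047827.
HUF growth factor: (1 + 0.0906)^(4/12) = 1.0293313.
So the THB growth factor = 1.0244318.
r = 1.0244318^(12/4) − 1 = 0.075101 → 7.51%.

7.51%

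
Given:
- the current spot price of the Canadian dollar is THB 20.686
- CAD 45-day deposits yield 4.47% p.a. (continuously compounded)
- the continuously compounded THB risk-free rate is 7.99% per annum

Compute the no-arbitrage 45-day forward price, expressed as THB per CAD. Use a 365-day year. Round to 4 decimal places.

20.7760

T = 45/365 years.
THB accumulates by e^(0.0799×45/365) = 1.00989936.
Growth of 1 CAD over T: e^(0.0447×45/365) = 1.00552617.
Forward (THB per CAD) = 20.686 × 1.00989936 / 1.00552617 = 20.775967.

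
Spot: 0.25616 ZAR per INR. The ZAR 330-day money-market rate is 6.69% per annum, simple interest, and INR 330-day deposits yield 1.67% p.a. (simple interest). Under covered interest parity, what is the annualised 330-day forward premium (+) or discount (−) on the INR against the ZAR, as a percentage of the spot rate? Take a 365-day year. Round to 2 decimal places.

+4.95%

T = 330/365 years.
CIP forward (ZAR per INR) = 0.25616 × 1.0604849/1.0150986 = 0.26761323.
Annualised premium = (F − S)/S × (1/T) = (0.26761323 − 0.25616)/0.25616 ÷ (330/365) = 4.95%.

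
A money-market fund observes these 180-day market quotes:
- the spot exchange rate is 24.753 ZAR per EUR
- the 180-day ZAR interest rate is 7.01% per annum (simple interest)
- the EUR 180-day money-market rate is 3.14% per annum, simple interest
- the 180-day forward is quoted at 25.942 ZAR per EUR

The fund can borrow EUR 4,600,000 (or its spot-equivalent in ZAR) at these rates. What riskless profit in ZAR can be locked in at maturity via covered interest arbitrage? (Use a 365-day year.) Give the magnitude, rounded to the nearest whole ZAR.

ZAR 3,381,010

T = 180/365 years.
Route A — deposit EUR, sell forward: 4,600,000 × 1.01548493151 × 25.942 = ZAR 121,181,066.43.
Route B — convert at spot, deposit ZAR: 4,600,000 × 24.753 × 1.03456986301 = ZAR 117,800,055.97.
The quoted forward overvalues EUR, so borrow ZAR, buy EUR at spot, deposit the EUR at 3.14%, and sell the proceeds forward at 25.942.
The gap between the two covered legs is ZAR 3,381,010.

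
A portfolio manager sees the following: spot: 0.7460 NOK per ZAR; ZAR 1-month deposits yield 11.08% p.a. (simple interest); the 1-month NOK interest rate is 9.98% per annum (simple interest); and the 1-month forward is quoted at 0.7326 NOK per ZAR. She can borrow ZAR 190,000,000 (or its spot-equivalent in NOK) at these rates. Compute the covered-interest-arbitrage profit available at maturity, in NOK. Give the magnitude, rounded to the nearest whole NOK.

NOK 2,439,580

T = 1/12 years.
Invest the ZAR and cover forward: 190,000,000 × 1.00923333333 × 0.7326 = NOK 140,479,224.60.
Convert at spot and invest in NOK: 190,000,000 × 0.7460 × 1.00831666667 = NOK 142,918,804.33.
The quoted forward undervalues ZAR, so borrow ZAR, convert to NOK at spot, deposit the NOK at 9.98%, and buy ZAR forward at 0.7326 to cover the loan.
Arbitrage profit = |140,479,224.60 − 142,918,804.33| = NOK 2,439,580.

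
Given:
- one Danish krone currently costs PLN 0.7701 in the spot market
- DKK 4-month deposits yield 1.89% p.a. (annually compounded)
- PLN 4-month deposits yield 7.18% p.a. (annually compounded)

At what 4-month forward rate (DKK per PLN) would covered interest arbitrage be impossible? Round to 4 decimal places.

T = 4/12 years.
PLN growth factor: (1 + 0.0718)^(4/12) = 1.0233823.
DKK accumulates by (1 + 0.0189)^(4/12) = 1.0062607.
CIP: F = S · (grow PLN)/(grow DKK) = 0.7701 × 1.0233823/1.0062607 = 0.7832033 PLN per DKK.
Quoted the other way: 1/0.7832033 = 1.2768 DKK per PLN.

1.2768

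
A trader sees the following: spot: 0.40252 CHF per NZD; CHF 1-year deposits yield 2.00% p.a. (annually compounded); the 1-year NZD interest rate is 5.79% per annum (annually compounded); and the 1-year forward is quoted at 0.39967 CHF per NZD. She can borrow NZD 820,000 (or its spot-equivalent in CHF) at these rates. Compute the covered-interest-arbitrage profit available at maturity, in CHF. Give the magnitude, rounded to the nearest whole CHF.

T = 1 year.
Invest the NZD and cover forward: 820,000 × 1.057900 × 0.39967 = CHF 346,704.93.
Convert at spot and invest in CHF: 820,000 × 0.40252 × 1.020000 = CHF 336,667.73.
The quoted forward overvalues NZD, so borrow CHF, buy NZD at spot, deposit the NZD at 5.79%, and sell the proceeds forward at 0.39967.
The gap between the two covered legs is CHF 10,037.

CHF 10,037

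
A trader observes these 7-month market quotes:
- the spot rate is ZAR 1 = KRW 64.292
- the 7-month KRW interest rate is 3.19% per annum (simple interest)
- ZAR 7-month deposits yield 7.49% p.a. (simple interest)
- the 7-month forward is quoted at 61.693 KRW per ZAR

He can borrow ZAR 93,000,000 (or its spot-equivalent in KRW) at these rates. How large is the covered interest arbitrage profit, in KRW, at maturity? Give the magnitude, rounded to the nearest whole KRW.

KRW 102,290,419

T = 7/12 years.
Keep in ZAR, deliver into the forward: 93,000,000·1.043691666667·61.693 = KRW 5,988,127,709.23.
Swap to KRW now, deposit: 93,000,000·64.292·1.018608333333 = KRW 6,090,418,127.90.
The quoted forward undervalues ZAR, so borrow ZAR, convert to KRW at spot, deposit the KRW at 3.19%, and buy ZAR forward at 61.693 to cover the loan.
Arbitrage profit = |5,988,127,709.23 − 6,090,418,127.90| = KRW 102,290,419.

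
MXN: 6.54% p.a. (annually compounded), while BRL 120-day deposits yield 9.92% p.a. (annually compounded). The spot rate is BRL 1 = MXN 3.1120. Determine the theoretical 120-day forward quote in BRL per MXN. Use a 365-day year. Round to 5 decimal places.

0.32465

T = 120/365 years.
Growth of 1 MXN over T: (1 + 0.0654)^(120/365) = 1.0210459.
BRL growth factor: (1 + 0.0992)^(120/365) = 1.0315842.
CIP: F = S · (grow MXN)/(grow BRL) = 3.112 × 1.0210459/1.0315842 = 3.080209 MXN per BRL.
Quoted the other way: 1/3.080209 = 0.32465 BRL per MXN.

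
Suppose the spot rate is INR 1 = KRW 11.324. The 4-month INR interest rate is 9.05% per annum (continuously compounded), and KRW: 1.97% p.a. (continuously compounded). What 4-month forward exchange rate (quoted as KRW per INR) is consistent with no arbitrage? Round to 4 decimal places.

11.0599

T = 4/12 years.
Growth of 1 KRW over T: e^(0.0197×4/12) = 1.00658827.
Growth of 1 INR over T: e^(0.0905×4/12) = 1.03062629.
CIP: F = S · (grow KRW)/(grow INR) = 11.324 × 1.00658827/1.03062629 = 11.059882 KRW per INR.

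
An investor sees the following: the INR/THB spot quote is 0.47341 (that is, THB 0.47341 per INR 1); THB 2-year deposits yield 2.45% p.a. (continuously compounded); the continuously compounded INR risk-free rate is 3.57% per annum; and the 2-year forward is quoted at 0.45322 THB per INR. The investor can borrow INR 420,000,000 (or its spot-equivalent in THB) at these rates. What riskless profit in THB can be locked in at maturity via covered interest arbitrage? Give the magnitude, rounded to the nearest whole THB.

THB 4,377,100

T = 2 years.
Route A — deposit INR, sell forward: 420,000,000 × 1.07401074426 × 0.45322 = THB 204,440,522.80.
Route B — convert at spot, deposit THB: 420,000,000 × 0.47341 × 1.05022035074 = THB 208,817,622.82.
The quoted forward undervalues INR, so borrow INR, convert to THB at spot, deposit the THB at 2.45%, and buy INR forward at 0.45322 to cover the loan.
Arbitrage profit = |204,440,522.80 − 208,817,622.82| = THB 4,377,100.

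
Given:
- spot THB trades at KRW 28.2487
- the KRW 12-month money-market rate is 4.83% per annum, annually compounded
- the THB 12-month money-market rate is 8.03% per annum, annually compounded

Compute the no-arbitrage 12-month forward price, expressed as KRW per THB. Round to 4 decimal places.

27.4119

T = 1 year.
KRW accumulates by (1 + 0.0483)^1 = 1.048300.
Growth of 1 THB over T: (1 + 0.0803)^1 = 1.080300.
CIP: F = S · (grow KRW)/(grow THB) = 28.2487 × 1.048300/1.080300 = 27.411934 KRW per THB.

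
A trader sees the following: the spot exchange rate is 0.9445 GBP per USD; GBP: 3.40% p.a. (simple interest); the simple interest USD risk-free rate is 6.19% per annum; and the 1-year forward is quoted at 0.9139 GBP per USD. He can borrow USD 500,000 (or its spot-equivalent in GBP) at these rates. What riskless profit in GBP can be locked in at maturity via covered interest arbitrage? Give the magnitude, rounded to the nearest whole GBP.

T = 1 year.
Route A — deposit USD, sell forward: 500,000 × 1.061900 × 0.9139 = GBP 485,235.21.
Route B — convert at spot, deposit GBP: 500,000 × 0.9445 × 1.034000 = GBP 488,306.50.
The quoted forward undervalues USD, so borrow USD, convert to GBP at spot, deposit the GBP at 3.40%, and buy USD forward at 0.9139 to cover the loan.
Arbitrage profit = |485,235.21 − 488,306.50| = GBP 3,071.

GBP 3,071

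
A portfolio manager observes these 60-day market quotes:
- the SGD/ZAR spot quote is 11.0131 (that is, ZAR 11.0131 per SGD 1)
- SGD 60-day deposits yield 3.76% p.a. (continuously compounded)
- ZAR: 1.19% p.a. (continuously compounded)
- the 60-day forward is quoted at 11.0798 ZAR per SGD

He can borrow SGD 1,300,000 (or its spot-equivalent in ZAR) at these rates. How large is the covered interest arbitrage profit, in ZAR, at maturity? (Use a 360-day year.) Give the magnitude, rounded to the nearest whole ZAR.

T = 60/360 years.
Invest the SGD and cover forward: 1,300,000 × 1.0062863433 × 11.0798 = ZAR 14,494,286.85.
Convert at spot and invest in ZAR: 1,300,000 × 11.0131 × 1.0019853014 = ZAR 14,345,453.62.
The quoted forward overvalues SGD, so borrow ZAR, buy SGD at spot, deposit the SGD at 3.76%, and sell the proceeds forward at 11.0798.
Profit = 14,494,286.85 − 14,345,453.62 = ZAR 148,833.

ZAR 148,833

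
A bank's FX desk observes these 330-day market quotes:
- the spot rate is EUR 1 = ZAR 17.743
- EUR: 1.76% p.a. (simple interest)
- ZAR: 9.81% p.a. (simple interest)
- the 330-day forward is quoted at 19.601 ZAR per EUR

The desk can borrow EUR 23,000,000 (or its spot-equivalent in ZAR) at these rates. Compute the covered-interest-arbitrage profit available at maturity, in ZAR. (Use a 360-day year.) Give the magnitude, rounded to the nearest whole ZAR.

T = 330/360 years.
Keep in EUR, deliver into the forward: 23,000,000·1.01613333333·19.601 = ZAR 458,096,277.73.
Swap to ZAR now, deposit: 23,000,000·17.743·1.089925 = ZAR 444,786,403.33.
The quoted forward overvalues EUR, so borrow ZAR, buy EUR at spot, deposit the EUR at 1.76%, and sell the proceeds forward at 19.601.
Profit = 458,096,277.73 − 444,786,403.33 = ZAR 13,309,874.

ZAR 13,309,874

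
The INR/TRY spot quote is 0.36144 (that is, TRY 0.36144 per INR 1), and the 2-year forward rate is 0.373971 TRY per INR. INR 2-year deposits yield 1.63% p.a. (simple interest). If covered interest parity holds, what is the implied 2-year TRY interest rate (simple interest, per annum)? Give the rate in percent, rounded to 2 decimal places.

T = 2 years.
CIP gives F = S · g_TRY/g_INR, so g_TRY/g_INR = 0.373971/0.36144 = 1.0346697.
INR growth factor: 1 + 0.0163×2 = 1.032600.
Hence g_TRY = 1.0683999.
r = (1.0683999 − 1)/2 = 0.034200 → 3.42%.

3.42%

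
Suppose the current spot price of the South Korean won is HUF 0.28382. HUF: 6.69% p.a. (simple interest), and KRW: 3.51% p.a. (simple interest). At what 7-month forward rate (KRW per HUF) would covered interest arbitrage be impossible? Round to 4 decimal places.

3.4605

T = 7/12 years.
Growth of 1 HUF over T: 1 + 0.0669×7/12 = 1.039025.
KRW growth factor: 1 + 0.0351×7/12 = 1.020475.
CIP: F = S · (grow HUF)/(grow KRW) = 0.28382 × 1.039025/1.020475 = 0.2889792 HUF per KRW.
Quoted the other way: 1/0.2889792 = 3.4605 KRW per HUF.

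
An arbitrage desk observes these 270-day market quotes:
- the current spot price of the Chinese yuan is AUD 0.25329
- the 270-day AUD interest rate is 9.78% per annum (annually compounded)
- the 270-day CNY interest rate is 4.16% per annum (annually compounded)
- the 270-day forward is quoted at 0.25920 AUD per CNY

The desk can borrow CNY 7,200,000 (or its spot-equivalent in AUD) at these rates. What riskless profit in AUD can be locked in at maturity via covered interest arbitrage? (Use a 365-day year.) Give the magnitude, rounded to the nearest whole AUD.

AUD 30,646

T = 270/365 years.
Invest the CNY and cover forward: 7,200,000 × 1.030608854 × 0.25920 = AUD 1,923,363.47.
Convert at spot and invest in AUD: 7,200,000 × 0.25329 × 1.071460303 = AUD 1,954,009.30.
The quoted forward undervalues CNY, so borrow CNY, convert to AUD at spot, deposit the AUD at 9.78%, and buy CNY forward at 0.25920 to cover the loan.
Arbitrage profit = |1,923,363.47 − 1,954,009.30| = AUD 30,646.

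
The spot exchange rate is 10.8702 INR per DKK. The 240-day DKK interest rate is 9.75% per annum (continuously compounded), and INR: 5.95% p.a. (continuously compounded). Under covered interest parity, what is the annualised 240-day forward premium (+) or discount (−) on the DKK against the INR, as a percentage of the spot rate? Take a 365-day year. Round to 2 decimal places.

-3.75%

T = 240/365 years.
No-arbitrage forward: 10.8702 × 1.0398987 / 1.0662092 = 10.6019596 INR/DKK.
Annualised premium = (F − S)/S × (1/T) = (10.6019596 − 10.8702)/10.8702 ÷ (240/365) = -3.75%.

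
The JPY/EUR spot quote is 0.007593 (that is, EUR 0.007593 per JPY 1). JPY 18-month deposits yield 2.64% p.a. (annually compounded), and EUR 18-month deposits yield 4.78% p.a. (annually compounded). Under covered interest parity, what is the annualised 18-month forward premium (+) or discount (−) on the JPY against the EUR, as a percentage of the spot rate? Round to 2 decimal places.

T = 18/12 years.
No-arbitrage forward: 0.007593 × 1.0725501 / 1.0398602 = 0.007831700 EUR/JPY.
Annualised premium = (F − S)/S × (1/T) = (0.007831700 − 0.007593)/0.007593 ÷ (18/12) = 2.10%.

+2.10%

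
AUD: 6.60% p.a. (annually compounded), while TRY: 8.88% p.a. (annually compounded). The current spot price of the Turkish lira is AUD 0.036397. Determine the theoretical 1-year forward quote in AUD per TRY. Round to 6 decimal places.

0.035635

T = 1 year.
AUD accumulates by (1 + 0.0660)^1 = 1.066000.
Growth of 1 TRY over T: (1 + 0.0888)^1 = 1.088800.
CIP: F = S · (grow AUD)/(grow TRY) = 0.036397 × 1.066000/1.088800 = 0.03563483 AUD per TRY.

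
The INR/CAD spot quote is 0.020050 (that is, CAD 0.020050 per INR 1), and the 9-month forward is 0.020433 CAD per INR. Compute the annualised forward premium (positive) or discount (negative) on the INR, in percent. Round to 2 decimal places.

T = 9/12 years.
INR trades forward at +1.91022% vs spot over the period.
×(1/T) gives 2.55% p.a.

+2.55%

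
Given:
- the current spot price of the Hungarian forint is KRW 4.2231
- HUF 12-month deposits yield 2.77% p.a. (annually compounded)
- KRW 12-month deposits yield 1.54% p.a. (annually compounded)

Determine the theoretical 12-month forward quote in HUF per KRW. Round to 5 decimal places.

0.23966

T = 1 year.
KRW accumulates by (1 + 0.0154)^1 = 1.015400.
Growth of 1 HUF over T: (1 + 0.0277)^1 = 1.027700.
So F = 4.2231 × 1.015400 / 1.027700 = 4.172556 (KRW/HUF).
Invert for HUF per KRW: 1 / 4.172556 = 0.23966.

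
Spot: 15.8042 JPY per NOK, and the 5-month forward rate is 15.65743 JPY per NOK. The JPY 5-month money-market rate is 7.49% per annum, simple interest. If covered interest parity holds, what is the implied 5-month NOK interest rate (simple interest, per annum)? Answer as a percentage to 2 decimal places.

9.81%

T = 5/12 years.
F/S = 15.65743/15.8042 = 0.9907132 = (growth of JPY) / (growth of NOK).
The JPY side grows by 1 + 0.0749×5/12 = 1.0312083.
So the NOK growth factor = 1.0408747.
r = (1.0408747 − 1)/(5/12) = 0.098099 → 9.81%.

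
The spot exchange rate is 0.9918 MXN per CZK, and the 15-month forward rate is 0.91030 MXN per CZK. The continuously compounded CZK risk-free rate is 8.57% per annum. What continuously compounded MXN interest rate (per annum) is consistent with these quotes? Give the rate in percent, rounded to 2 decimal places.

1.71%

T = 15/12 years.
By CIP, F/S equals the MXN-to-CZK growth ratio: 0.9103/0.9918 = 0.9178262.
CZK growth factor: e^(0.0857×15/12) = 1.1130734.
Hence g_MXN = 1.0216079.
Take logs: ln 1.0216079 / (15/12) = 0.017102, so 1.71%.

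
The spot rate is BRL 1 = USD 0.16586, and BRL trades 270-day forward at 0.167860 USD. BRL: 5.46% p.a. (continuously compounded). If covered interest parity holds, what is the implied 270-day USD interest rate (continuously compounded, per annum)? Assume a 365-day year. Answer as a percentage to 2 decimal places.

T = 270/365 years.
CIP gives F = S · g_USD/g_BRL, so g_USD/g_BRL = 0.16786/0.16586 = 1.0120584.
BRL growth factor: e^(0.0546×270/365) = 1.0412158.
So the USD growth factor = 1.0537712.
Take logs: ln 1.0537712 / (270/365) = 0.070804, so 7.08%.

7.08%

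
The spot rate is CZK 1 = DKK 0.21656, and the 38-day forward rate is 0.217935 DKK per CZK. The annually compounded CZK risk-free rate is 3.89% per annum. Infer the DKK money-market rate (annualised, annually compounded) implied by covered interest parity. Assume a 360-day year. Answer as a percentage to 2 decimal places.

T = 38/360 years.
F/S = 0.217935/0.21656 = 1.0063493 = (growth of DKK) / (growth of CZK).
CZK growth factor: (1 + 0.0389)^(38/360) = 1.0040364.
Hence g_DKK = 1.0104113.
Annualise: 1.0104113^(360/38) − 1 = 0.103099 = 10.31%.

10.31%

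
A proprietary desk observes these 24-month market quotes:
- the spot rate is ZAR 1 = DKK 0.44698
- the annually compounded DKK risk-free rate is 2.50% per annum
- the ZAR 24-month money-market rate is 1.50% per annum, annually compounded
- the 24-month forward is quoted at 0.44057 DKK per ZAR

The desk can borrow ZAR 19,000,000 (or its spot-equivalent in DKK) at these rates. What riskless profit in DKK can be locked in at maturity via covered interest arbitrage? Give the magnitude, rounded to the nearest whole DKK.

DKK 298,721

T = 2 years.
Route A — deposit ZAR, sell forward: 19,000,000 × 1.030225 × 0.44057 = DKK 8,623,838.34.
Route B — convert at spot, deposit DKK: 19,000,000 × 0.44698 × 1.050625 = DKK 8,922,558.89.
The quoted forward undervalues ZAR, so borrow ZAR, convert to DKK at spot, deposit the DKK at 2.50%, and buy ZAR forward at 0.44057 to cover the loan.
Profit = 8,922,558.89 − 8,623,838.34 = DKK 298,721.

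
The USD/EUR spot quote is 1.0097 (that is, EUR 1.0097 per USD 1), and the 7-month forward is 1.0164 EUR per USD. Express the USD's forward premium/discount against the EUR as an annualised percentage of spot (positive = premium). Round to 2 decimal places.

T = 7/12 years.
(F − S)/S = (1.0164 − 1.0097)/1.0097 = 0.0066356.
Annualise by dividing by T: 0.0066356 / (7/12) = 0.011375 → 1.14%.

+1.14%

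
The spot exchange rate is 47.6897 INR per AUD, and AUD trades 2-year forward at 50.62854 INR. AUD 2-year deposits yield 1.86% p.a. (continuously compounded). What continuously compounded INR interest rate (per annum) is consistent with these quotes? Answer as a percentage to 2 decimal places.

T = 2 years.
CIP gives F = S · g_INR/g_AUD, so g_INR/g_AUD = 50.62854/47.6897 = 1.0616242.
The AUD side grows by e^(0.0186×2) = 1.0379006.
So the INR growth factor = 1.1018604.
Take logs: ln 1.1018604 / 2 = 0.048500, so 4.85%.

4.85%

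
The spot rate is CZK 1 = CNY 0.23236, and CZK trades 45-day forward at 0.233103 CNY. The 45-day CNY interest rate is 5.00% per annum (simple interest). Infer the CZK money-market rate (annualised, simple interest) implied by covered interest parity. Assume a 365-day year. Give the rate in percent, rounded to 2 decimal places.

T = 45/365 years.
F/S = 0.233103/0.23236 = 1.0031976 = (growth of CNY) / (growth of CZK).
The CNY side grows by 1 + 0.0500×45/365 = 1.0061644.
Hence g_CZK = 1.0029573.
(1.0029573 − 1)/T = 0.023987, i.e. 2.40%.

2.40%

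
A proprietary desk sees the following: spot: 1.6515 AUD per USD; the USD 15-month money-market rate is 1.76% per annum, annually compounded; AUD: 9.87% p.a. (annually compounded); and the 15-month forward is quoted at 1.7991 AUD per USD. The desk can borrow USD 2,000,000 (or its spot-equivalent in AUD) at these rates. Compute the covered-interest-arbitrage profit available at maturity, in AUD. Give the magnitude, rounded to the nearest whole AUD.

T = 15/12 years.
Invest the USD and cover forward: 2,000,000 × 1.022048189 × 1.7991 = AUD 3,677,533.79.
Convert at spot and invest in AUD: 2,000,000 × 1.6515 × 1.124861119 = AUD 3,715,416.28.
The quoted forward undervalues USD, so borrow USD, convert to AUD at spot, deposit the AUD at 9.87%, and buy USD forward at 1.7991 to cover the loan.
The gap between the two covered legs is AUD 37,882.

AUD 37,882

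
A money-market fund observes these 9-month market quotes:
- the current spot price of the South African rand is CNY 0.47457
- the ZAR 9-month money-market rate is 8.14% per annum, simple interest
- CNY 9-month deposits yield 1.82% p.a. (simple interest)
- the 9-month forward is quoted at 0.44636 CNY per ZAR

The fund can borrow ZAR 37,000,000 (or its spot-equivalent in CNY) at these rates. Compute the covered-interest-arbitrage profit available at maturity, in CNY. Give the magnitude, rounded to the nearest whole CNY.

CNY 275,191

T = 9/12 years.
Invest the ZAR and cover forward: 37,000,000 × 1.061050 × 0.44636 = CNY 17,523,580.29.
Convert at spot and invest in CNY: 37,000,000 × 0.47457 × 1.013650 = CNY 17,798,771.58.
The quoted forward undervalues ZAR, so borrow ZAR, convert to CNY at spot, deposit the CNY at 1.82%, and buy ZAR forward at 0.44636 to cover the loan.
Profit = 17,798,771.58 − 17,523,580.29 = CNY 275,191.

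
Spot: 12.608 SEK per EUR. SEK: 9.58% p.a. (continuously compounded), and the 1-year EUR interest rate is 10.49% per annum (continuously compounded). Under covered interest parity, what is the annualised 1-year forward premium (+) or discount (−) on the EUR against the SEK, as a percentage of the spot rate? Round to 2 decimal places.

-0.91%

T = 1 year.
F = S · g_SEK/g_EUR = 12.608 × 1.1005389/1.1105995 = 12.493788.
(F − S)/S ÷ T = (12.493788 − 12.608)/12.608/1 = -0.009059 → -0.91%.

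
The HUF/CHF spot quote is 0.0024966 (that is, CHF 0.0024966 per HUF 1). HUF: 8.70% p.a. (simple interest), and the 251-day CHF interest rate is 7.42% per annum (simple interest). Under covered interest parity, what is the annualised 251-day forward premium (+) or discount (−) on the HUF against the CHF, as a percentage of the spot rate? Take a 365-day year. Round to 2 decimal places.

T = 251/365 years.
No-arbitrage forward: 0.0024966 × 1.0510252 / 1.0598274 = 0.0024758650 CHF/HUF.
Annualised premium = (F − S)/S × (1/T) = (0.0024758650 − 0.0024966)/0.0024966 ÷ (251/365) = -1.21%.

-1.21%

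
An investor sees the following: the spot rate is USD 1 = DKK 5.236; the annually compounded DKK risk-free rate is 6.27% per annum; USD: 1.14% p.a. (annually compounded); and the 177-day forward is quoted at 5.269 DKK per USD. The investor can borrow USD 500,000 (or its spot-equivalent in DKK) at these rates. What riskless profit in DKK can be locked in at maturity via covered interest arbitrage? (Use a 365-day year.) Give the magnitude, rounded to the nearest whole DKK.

DKK 47,333

T = 177/365 years.
Route A — deposit USD, sell forward: 500,000 × 1.005512082 × 5.269 = DKK 2,649,021.58.
Route B — convert at spot, deposit DKK: 500,000 × 5.236 × 1.0299292 = DKK 2,696,354.65.
The quoted forward undervalues USD, so borrow USD, convert to DKK at spot, deposit the DKK at 6.27%, and buy USD forward at 5.269 to cover the loan.
Profit = 2,696,354.65 − 2,649,021.58 = DKK 47,333.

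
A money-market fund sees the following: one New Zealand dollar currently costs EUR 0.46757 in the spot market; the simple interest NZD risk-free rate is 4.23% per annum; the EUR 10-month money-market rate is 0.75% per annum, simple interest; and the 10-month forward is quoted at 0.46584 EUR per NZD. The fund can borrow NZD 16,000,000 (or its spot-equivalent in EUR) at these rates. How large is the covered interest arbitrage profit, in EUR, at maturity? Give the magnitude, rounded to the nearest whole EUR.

EUR 188,297

T = 10/12 years.
Invest the NZD and cover forward: 16,000,000 × 1.035250 × 0.46584 = EUR 7,716,173.76.
Convert at spot and invest in EUR: 16,000,000 × 0.46757 × 1.006250 = EUR 7,527,877.00.
The quoted forward overvalues NZD, so borrow EUR, buy NZD at spot, deposit the NZD at 4.23%, and sell the proceeds forward at 0.46584.
The gap between the two covered legs is EUR 188,297.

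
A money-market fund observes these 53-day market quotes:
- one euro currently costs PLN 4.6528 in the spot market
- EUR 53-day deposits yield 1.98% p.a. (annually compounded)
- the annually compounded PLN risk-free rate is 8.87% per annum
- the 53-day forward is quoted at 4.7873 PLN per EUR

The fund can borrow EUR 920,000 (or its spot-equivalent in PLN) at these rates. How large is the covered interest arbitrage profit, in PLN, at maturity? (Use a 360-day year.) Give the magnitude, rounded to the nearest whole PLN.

T = 53/360 years.
Invest the EUR and cover forward: 920,000 × 1.002890687 × 4.7873 = PLN 4,417,047.50.
Convert at spot and invest in PLN: 920,000 × 4.6528 × 1.012590178 = PLN 4,334,469.21.
The quoted forward overvalues EUR, so borrow PLN, buy EUR at spot, deposit the EUR at 1.98%, and sell the proceeds forward at 4.7873.
Profit = 4,417,047.50 − 4,334,469.21 = PLN 82,578.

PLN 82,578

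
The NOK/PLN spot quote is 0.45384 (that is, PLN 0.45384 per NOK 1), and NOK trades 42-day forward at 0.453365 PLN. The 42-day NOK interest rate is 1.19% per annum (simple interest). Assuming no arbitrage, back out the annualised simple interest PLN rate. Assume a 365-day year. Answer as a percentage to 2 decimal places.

T = 42/365 years.
CIP gives F = S · g_PLN/g_NOK, so g_PLN/g_NOK = 0.453365/0.45384 = 0.9989534.
The NOK side grows by 1 + 0.0119×42/365 = 1.0013693.
That pins the PLN growth at 1.0003213.
r = (1.0003213 − 1)/(42/365) = 0.002792 → 0.28%.

0.28%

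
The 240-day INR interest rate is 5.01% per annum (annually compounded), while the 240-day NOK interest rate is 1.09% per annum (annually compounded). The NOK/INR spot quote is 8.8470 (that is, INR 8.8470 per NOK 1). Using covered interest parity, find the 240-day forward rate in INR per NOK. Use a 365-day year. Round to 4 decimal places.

T = 240/365 years.
Growth of 1 INR over T: (1 + 0.0501)^(240/365) = 1.032666.
Growth of 1 NOK over T: (1 + 0.0109)^(240/365) = 1.0071538.
So F = 8.847 × 1.032666 / 1.0071538 = 9.071103 (INR/NOK).

9.0711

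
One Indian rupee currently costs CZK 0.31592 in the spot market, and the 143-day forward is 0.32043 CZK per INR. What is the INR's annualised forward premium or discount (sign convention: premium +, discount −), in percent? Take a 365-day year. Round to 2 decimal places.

+3.64%

T = 143/365 years.
(F − S)/S = (0.32043 − 0.31592)/0.31592 = 0.0142758.
×(1/T) gives 3.64% p.a.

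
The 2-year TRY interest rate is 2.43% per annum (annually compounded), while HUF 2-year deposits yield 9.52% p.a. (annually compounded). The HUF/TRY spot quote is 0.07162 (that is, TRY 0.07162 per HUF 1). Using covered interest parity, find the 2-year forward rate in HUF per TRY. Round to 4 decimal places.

T = 2 years.
TRY accumulates by (1 + 0.0243)^2 = 1.04919049.
HUF accumulates by (1 + 0.0952)^2 = 1.19946304.
So F = 0.07162 × 1.04919049 / 1.19946304 = 0.062647218 (TRY/HUF).
Quoted the other way: 1/0.062647218 = 15.9624 HUF per TRY.

15.9624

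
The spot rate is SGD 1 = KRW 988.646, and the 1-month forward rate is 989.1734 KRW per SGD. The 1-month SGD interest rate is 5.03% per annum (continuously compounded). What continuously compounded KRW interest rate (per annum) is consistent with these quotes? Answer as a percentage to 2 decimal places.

5.67%

T = 1/12 years.
CIP gives F = S · g_KRW/g_SGD, so g_KRW/g_SGD = 989.1734/988.646 = 1.0005335.
The SGD side grows by e^(0.0503×1/12) = 1.0042005.
Hence g_KRW = 1.0047362.
r = ln(1.0047362)/(1/12) = 0.056700 → 5.67%.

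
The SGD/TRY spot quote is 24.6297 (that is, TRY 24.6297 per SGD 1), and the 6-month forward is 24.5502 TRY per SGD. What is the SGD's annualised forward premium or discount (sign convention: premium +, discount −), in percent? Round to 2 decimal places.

T = 6/12 years.
(F − S)/S = (24.5502 − 24.6297)/24.6297 = -0.0032278.
Per annum: -0.0032278 / (6/12) = -0.006456 = -0.65%.

-0.65%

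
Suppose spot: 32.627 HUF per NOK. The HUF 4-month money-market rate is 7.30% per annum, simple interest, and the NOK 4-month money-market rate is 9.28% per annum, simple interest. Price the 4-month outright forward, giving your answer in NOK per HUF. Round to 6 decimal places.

0.030847

T = 4/12 years.
Growth of 1 HUF over T: 1 + 0.0730×4/12 = 1.0243333.
Growth of 1 NOK over T: 1 + 0.0928×4/12 = 1.0309333.
Forward (HUF per NOK) = 32.627 × 1.0243333 / 1.0309333 = 32.41812.
Quoted the other way: 1/32.41812 = 0.030847 NOK per HUF.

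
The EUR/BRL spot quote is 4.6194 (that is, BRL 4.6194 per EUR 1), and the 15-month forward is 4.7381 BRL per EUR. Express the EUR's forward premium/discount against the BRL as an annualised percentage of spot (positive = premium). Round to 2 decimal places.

+2.06%

T = 15/12 years.
(F − S)/S = (4.7381 − 4.6194)/4.6194 = 0.0256960.
Per annum: 0.0256960 / (15/12) = 0.020557 = 2.06%.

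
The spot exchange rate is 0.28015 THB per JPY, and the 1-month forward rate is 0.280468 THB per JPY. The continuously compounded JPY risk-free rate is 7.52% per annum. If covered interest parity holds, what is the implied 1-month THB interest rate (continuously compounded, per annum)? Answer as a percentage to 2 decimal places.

8.88%

T = 1/12 years.
By CIP, F/S equals the THB-to-JPY growth ratio: 0.280468/0.28015 = 1.0011351.
JPY growth factor: e^(0.0752×1/12) = 1.0062863.
That pins the THB growth at 1.0074285.
Take logs: ln 1.0074285 / (1/12) = 0.088813, so 8.88%.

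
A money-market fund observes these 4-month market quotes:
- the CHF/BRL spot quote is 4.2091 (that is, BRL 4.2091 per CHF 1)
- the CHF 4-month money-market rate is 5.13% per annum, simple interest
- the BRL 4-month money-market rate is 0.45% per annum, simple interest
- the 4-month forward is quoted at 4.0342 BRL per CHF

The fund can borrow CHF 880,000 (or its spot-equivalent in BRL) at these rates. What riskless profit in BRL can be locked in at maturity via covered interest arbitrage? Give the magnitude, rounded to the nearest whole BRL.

BRL 98,761

T = 4/12 years.
Keep in CHF, deliver into the forward: 880,000·1.017100·4.0342 = BRL 3,610,802.64.
Swap to BRL now, deposit: 880,000·4.2091·1.001500 = BRL 3,709,564.01.
The quoted forward undervalues CHF, so borrow CHF, convert to BRL at spot, deposit the BRL at 0.45%, and buy CHF forward at 4.0342 to cover the loan.
Arbitrage profit = |3,610,802.64 − 3,709,564.01| = BRL 98,761.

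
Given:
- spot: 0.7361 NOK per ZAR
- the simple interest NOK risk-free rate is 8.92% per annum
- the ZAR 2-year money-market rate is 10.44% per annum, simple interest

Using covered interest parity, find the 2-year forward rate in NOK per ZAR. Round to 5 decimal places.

0.71759

T = 2 years.
NOK growth factor: 1 + 0.0892×2 = 1.178400.
Growth of 1 ZAR over T: 1 + 0.1044×2 = 1.208800.
CIP: F = S · (grow NOK)/(grow ZAR) = 0.7361 × 1.178400/1.208800 = 0.7175879 NOK per ZAR.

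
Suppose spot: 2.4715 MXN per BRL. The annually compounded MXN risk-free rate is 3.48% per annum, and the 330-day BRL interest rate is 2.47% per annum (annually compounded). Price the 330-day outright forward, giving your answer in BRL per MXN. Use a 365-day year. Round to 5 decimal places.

0.40104

T = 330/365 years.
MXN growth factor: (1 + 0.0348)^(330/365) = 1.0314112.
BRL growth factor: (1 + 0.0247)^(330/365) = 1.0223053.
Forward (MXN per BRL) = 2.4715 × 1.0314112 / 1.0223053 = 2.493514.
Invert for BRL per MXN: 1 / 2.493514 = 0.40104.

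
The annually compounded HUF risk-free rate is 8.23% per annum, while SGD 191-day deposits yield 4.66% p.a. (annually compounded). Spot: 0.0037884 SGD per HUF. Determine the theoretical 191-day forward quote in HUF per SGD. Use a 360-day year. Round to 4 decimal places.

268.7031

T = 191/360 years.
SGD growth factor: (1 + 0.0466)^(191/360) = 1.024459458.
HUF accumulates by (1 + 0.0823)^(191/360) = 1.042853591.
Forward (SGD per HUF) = 0.0037884 × 1.024459458 / 1.042853591 = 0.00372157918.
Quoted the other way: 1/0.00372157918 = 268.7031 HUF per SGD.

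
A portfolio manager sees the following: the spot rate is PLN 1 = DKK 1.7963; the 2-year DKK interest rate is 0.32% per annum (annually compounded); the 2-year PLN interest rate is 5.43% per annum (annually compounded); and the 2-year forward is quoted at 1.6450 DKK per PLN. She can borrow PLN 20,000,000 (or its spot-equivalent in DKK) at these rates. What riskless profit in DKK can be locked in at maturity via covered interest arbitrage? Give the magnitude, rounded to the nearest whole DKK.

T = 2 years.
Keep in PLN, deliver into the forward: 20,000,000·1.11154849·1.6450 = DKK 36,569,945.32.
Swap to DKK now, deposit: 20,000,000·1.7963·1.00641024 = DKK 36,156,294.28.
The quoted forward overvalues PLN, so borrow DKK, buy PLN at spot, deposit the PLN at 5.43%, and sell the proceeds forward at 1.6450.
Profit = 36,569,945.32 − 36,156,294.28 = DKK 413,651.

DKK 413,651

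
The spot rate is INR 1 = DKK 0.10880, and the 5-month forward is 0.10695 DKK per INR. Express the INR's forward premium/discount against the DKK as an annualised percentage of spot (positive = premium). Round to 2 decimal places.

-4.08%

T = 5/12 years.
Period premium: (0.10695 − 0.1088)/0.1088 = -0.0170037.
Annualise by dividing by T: -0.0170037 / (5/12) = -0.040809 → -4.08%.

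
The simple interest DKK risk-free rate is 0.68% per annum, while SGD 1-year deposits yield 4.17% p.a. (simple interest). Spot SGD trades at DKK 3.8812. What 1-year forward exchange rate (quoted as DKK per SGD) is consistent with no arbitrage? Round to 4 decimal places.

3.7512

T = 1 year.
DKK accumulates by 1 + 0.0068×1 = 1.006800.
SGD accumulates by 1 + 0.0417×1 = 1.041700.
CIP: F = S · (grow DKK)/(grow SGD) = 3.8812 × 1.006800/1.041700 = 3.751168 DKK per SGD.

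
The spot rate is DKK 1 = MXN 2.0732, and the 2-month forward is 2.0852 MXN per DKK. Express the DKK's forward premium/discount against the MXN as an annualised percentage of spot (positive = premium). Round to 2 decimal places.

T = 2/12 years.
DKK trades forward at +0.57882% vs spot over the period.
Per annum: 0.0057882 / (2/12) = 0.034729 = 3.47%.

+3.47%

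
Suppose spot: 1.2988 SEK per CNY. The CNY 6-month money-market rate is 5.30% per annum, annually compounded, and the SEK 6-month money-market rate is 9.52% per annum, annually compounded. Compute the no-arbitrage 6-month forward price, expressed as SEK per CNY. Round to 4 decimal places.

1.3246

T = 6/12 years.
SEK accumulates by (1 + 0.0952)^(6/12) = 1.046518.
CNY accumulates by (1 + 0.0530)^(6/12) = 1.0261579.
Forward (SEK per CNY) = 1.2988 × 1.046518 / 1.0261579 = 1.324570.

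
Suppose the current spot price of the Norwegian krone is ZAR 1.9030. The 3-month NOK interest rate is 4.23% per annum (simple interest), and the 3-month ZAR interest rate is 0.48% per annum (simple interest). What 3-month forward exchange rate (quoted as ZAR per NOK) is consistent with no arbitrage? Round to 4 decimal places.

1.8853

T = 3/12 years.
Growth of 1 ZAR over T: 1 + 0.0048×3/12 = 1.001200.
NOK accumulates by 1 + 0.0423×3/12 = 1.010575.
Forward (ZAR per NOK) = 1.903 × 1.001200 / 1.010575 = 1.885346.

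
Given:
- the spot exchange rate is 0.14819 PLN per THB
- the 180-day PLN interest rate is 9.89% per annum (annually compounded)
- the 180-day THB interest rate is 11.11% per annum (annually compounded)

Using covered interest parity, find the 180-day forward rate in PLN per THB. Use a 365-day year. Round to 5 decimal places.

T = 180/365 years.
Growth of 1 PLN over T: (1 + 0.0989)^(180/365) = 1.0476074.
THB accumulates by (1 + 0.1111)^(180/365) = 1.053327.
CIP: F = S · (grow PLN)/(grow THB) = 0.14819 × 1.0476074/1.053327 = 0.1473853 PLN per THB.

0.14739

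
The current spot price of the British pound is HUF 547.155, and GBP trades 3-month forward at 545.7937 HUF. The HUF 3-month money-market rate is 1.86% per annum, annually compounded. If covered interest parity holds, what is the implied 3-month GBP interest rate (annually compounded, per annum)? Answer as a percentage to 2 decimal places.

T = 3/12 years.
By CIP, F/S equals the HUF-to-GBP growth ratio: 545.7937/547.155 = 0.9975120.
HUF growth factor: (1 + 0.0186)^(3/12) = 1.0046179.
So the GBP growth factor = 1.0071236.
r = 1.0071236^(12/3) − 1 = 0.028800 → 2.88%.

2.88%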